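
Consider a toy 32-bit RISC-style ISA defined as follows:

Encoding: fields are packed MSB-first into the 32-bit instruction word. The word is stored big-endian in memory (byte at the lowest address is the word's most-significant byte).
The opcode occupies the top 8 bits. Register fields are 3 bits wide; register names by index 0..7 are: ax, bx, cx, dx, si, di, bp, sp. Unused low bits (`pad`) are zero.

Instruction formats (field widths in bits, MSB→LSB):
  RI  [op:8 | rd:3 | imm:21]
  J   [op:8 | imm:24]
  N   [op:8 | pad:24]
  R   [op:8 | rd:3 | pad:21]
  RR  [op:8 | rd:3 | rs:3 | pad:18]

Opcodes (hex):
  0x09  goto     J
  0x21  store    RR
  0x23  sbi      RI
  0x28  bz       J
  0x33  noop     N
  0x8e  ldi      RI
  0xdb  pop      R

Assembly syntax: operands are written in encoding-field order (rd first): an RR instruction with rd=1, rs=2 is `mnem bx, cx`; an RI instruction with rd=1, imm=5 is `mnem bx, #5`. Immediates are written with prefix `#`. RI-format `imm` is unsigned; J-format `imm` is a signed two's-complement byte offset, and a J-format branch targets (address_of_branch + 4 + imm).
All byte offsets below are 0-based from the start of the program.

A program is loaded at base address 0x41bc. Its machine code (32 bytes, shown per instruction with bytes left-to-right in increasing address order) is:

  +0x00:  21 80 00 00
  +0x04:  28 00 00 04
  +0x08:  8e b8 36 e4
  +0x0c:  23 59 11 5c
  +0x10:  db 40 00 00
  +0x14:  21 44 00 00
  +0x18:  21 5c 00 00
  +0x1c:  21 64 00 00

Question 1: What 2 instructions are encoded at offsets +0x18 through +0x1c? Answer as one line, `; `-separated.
+0x18: 21 5c 00 00 ⇒ word 0x215c0000 (big)
  top 8b → 0x21 → store [RR]
  rd: (w>>21)&0x7=0x2 → cx
  rs: (w>>18)&0x7=0x7 → sp
+0x1c: 21 64 00 00 ⇒ word 0x21640000 (big)
  top 8b → 0x21 → store [RR]
  rd: (w>>21)&0x7=0x3 → dx
  rs: (w>>18)&0x7=0x1 → bx

store cx, sp; store dx, bx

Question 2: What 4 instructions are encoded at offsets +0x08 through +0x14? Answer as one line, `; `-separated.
ldi di, #1586916; sbi cx, #1642844; pop cx; store cx, bx

@+08  big-endian(8e b8 36 e4) = 0x8eb836e4
  op=0x8eb836e4>>24=0x8e ⇒ ldi (RI)
  rd@[23:21]=0x5 ⇒ di
  imm@[20:0]=0x1836e4 ⇒ #1586916
@+0c  big-endian(23 59 11 5c) = 0x2359115c
  op=0x2359115c>>24=0x23 ⇒ sbi (RI)
  rd@[23:21]=0x2 ⇒ cx
  imm@[20:0]=0x19115c ⇒ #1642844
@+10  big-endian(db 40 00 00) = 0xdb400000
  op=0xdb400000>>24=0xdb ⇒ pop (R)
  rd@[23:21]=0x2 ⇒ cx
@+14  big-endian(21 44 00 00) = 0x21440000
  op=0x21440000>>24=0x21 ⇒ store (RR)
  rd@[23:21]=0x2 ⇒ cx
  rs@[20:18]=0x1 ⇒ bx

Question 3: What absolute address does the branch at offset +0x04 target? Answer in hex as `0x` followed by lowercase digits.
0x41c8

+0x04: 28 00 00 04 ⇒ word 0x28000004 (big)
  opcode bits[31:24]=0x28: bz/J
  [23:0] imm=4 = #4
  target = base 0x41bc + off 0x04 + 4 + imm 4 = 0x41c8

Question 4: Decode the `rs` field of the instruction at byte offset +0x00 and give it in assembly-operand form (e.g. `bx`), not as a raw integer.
ax

off 0x00: read 21 80 00 00 as big → 0x21800000
  op=0x21800000>>24=0x21 ⇒ store (RR)
  rd@[23:21]=0x4 ⇒ si
  rs@[20:18]=0x0 ⇒ ax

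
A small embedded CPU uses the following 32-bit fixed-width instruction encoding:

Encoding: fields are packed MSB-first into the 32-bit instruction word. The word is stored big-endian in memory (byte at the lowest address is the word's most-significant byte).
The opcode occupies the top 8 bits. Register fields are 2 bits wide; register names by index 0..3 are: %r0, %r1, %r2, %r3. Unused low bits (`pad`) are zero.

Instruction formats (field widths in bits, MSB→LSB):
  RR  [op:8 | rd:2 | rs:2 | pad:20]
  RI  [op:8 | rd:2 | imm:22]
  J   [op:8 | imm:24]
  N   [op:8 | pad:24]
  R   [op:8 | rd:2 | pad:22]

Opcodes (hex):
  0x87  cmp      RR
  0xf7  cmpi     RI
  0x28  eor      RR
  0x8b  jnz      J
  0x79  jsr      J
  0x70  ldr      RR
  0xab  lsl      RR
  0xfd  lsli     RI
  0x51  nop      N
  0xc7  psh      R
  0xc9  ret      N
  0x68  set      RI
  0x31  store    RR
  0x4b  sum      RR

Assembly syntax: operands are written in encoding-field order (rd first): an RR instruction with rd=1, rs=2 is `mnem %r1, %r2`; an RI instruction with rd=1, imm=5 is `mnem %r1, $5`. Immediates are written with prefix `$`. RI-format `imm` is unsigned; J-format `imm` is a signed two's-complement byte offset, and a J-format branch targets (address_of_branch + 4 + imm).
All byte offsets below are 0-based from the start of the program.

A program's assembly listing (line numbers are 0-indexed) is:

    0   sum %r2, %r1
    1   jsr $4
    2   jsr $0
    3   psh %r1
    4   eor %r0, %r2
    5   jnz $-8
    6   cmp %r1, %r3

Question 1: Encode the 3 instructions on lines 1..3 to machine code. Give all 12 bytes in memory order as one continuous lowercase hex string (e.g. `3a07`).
L1: jsr op=0x79:8|imm=4:24 ⇒ 0x79000004 ⇒ big 79 00 00 04
L2: jsr op=0x79:8|imm=0:24 ⇒ 0x79000000 ⇒ big 79 00 00 00
L3: psh op=0xc7:8|rd=1:2|pad=0:22 ⇒ 0xc7400000 ⇒ big c7 40 00 00

7900000479000000c7400000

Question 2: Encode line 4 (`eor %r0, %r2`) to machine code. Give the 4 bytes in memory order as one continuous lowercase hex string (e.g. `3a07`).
4. eor fields op=0x28:8|rd=0:2|rs=2:2|pad=0:20 → word 28200000h → 28 20 00 00

28200000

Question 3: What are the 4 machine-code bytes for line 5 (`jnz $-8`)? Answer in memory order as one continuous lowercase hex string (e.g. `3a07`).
8bfffff8

line 5 (jnz): pack op=0x8b:8|imm=-8:24 = 0x8bfffff8; big→ 8b ff ff f8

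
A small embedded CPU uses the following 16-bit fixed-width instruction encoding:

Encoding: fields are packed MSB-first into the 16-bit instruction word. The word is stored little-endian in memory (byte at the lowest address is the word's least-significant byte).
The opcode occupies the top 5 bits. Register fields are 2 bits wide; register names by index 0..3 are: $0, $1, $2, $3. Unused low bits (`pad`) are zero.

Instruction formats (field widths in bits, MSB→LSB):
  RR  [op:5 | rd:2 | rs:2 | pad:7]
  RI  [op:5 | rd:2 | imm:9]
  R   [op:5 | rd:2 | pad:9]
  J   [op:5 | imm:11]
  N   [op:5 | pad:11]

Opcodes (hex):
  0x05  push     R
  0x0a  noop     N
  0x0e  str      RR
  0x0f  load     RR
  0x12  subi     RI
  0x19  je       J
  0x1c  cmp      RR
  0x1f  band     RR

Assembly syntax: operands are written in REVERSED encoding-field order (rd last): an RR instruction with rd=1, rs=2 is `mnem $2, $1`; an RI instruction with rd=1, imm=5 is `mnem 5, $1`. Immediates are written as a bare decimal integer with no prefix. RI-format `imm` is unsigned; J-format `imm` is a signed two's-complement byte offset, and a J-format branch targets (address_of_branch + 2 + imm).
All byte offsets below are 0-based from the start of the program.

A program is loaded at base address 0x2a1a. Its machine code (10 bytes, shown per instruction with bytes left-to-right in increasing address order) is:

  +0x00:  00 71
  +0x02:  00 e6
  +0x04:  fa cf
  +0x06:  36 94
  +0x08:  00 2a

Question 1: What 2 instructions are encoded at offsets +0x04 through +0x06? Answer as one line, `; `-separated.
off 0x04: read fa cf as little → 0xcffa
  top 5b → 0x19 → je [J]
  [10:0] imm=2042 (s11→-6) = -6
off 0x06: read 36 94 as little → 0x9436
  top 5b → 0x12 → subi [RI]
  [10:9] rd=2 = $2
  [8:0] imm=54 = 54

je -6; subi 54, $2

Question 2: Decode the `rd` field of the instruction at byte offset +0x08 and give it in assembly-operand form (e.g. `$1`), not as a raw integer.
$1

[08] 00 2a → 0x2a00
  top 5b → 0x5 → push [R]
  [10:9] rd=1 = $1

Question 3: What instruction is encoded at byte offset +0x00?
str $2, $0

+0x00: 00 71 ⇒ word 0x7100 (little)
  op=0x7100>>11=0xe ⇒ str (RR)
  rd: (w>>9)&0x3=0x0 → $0
  rs: (w>>7)&0x3=0x2 → $2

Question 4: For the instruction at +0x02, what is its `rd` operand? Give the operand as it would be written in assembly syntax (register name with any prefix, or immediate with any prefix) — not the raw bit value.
$3

[02] 00 e6 → 0xe600
  top 5b → 0x1c → cmp [RR]
  rd: (w>>9)&0x3=0x3 → $3
  rs: (w>>7)&0x3=0x0 → $0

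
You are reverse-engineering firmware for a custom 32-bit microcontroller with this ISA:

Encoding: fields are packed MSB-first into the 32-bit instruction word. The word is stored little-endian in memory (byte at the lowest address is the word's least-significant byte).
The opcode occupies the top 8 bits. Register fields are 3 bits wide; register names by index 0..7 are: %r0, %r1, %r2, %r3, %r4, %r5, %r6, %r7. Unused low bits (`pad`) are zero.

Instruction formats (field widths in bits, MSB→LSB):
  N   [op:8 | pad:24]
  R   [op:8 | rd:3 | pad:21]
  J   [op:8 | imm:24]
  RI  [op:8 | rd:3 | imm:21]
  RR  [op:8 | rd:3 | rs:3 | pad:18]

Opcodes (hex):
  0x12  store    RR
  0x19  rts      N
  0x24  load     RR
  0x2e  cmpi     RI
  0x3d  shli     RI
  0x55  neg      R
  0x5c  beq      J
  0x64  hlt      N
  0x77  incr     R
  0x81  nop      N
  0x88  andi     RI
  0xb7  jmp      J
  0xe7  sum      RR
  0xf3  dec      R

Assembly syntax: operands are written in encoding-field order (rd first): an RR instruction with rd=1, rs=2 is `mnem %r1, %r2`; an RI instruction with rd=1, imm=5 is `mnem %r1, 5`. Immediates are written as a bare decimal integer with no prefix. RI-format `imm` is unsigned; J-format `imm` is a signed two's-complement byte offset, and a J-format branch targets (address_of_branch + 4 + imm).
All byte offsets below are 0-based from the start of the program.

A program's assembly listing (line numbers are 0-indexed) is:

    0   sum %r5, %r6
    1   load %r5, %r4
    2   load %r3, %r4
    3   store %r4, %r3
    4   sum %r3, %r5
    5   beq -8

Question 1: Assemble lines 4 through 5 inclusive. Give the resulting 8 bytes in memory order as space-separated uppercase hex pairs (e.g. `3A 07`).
00 00 74 E7 F8 FF FF 5C

L4: sum op=0xe7:8|rd=3:3|rs=5:3|pad=0:18 ⇒ 0xe7740000 ⇒ little 00 00 74 e7
L5: beq op=0x5c:8|imm=-8:24 ⇒ 0x5cfffff8 ⇒ little f8 ff ff 5c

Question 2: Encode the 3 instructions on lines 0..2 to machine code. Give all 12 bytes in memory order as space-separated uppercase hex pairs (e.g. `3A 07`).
0. sum fields op=0xe7:8|rd=5:3|rs=6:3|pad=0:18 → word e7b80000h → 00 00 b8 e7
1. load fields op=0x24:8|rd=5:3|rs=4:3|pad=0:18 → word 24b00000h → 00 00 b0 24
2. load fields op=0x24:8|rd=3:3|rs=4:3|pad=0:18 → word 24700000h → 00 00 70 24

00 00 B8 E7 00 00 B0 24 00 00 70 24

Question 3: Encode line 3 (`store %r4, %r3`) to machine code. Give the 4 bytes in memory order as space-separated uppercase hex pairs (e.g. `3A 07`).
00 00 8C 12

L3: store op=0x12:8|rd=4:3|rs=3:3|pad=0:18 ⇒ 0x128c0000 ⇒ little 00 00 8c 12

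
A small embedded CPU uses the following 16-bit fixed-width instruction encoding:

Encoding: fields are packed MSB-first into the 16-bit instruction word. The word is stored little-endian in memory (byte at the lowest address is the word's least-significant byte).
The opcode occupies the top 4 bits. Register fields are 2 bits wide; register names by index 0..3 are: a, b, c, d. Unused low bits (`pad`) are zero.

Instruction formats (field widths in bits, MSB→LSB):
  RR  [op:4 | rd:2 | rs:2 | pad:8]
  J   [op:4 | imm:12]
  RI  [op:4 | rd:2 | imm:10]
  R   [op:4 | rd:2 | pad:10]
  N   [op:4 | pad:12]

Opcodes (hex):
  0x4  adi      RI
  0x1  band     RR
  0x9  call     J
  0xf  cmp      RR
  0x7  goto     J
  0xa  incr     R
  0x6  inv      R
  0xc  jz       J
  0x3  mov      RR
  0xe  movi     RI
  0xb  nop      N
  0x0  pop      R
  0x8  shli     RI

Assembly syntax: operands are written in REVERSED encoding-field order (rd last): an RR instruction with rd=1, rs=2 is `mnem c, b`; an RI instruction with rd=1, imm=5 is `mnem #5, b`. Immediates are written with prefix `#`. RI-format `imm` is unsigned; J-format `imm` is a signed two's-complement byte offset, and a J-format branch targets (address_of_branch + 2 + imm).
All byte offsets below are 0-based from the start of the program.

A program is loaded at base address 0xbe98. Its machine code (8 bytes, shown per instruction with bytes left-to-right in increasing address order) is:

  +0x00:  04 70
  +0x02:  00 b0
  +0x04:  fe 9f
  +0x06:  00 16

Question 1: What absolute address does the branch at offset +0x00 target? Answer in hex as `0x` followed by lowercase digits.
[00] 04 70 → 0x7004
  top 4b → 0x7 → goto [J]
  [11:0] imm=4 = #4
  target = base 0xbe98 + off 0x00 + 2 + imm 4 = 0xbe9e

0xbe9e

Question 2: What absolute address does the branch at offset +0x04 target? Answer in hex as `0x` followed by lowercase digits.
0xbe9c

[04] fe 9f → 0x9ffe
  top 4b → 0x9 → call [J]
  imm@[11:0]=0xffe (s12→-2) ⇒ #-2
  target = base 0xbe98 + off 0x04 + 2 + imm -2 = 0xbe9c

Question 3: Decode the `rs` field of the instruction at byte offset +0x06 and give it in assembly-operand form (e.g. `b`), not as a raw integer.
off 0x06: read 00 16 as little → 0x1600
  op=0x1600>>12=0x1 ⇒ band (RR)
  rd@[11:10]=0x1 ⇒ b
  rs@[9:8]=0x2 ⇒ c

c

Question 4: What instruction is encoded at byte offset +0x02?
off 0x02: read 00 b0 as little → 0xb000
  op=0xb000>>12=0xb ⇒ nop (N)

nop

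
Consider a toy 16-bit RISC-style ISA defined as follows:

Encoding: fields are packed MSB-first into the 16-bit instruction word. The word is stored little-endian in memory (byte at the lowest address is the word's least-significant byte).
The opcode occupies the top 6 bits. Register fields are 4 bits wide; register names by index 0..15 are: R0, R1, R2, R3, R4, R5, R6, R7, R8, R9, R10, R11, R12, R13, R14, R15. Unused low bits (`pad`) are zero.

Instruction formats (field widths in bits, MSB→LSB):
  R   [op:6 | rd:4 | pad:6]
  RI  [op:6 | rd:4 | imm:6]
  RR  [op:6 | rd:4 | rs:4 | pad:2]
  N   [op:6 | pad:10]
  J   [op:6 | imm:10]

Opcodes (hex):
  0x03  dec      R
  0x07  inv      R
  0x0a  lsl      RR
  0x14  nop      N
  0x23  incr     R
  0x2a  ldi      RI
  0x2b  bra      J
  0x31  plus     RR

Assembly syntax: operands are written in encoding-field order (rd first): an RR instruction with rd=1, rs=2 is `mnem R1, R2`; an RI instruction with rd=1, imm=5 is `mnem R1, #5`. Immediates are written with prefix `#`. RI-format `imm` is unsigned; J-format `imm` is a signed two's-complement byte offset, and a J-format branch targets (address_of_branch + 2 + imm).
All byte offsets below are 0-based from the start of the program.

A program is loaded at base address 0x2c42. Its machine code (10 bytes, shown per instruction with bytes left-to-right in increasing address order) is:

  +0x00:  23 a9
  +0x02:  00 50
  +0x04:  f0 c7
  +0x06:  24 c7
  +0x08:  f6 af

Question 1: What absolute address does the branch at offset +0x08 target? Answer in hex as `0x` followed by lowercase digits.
@+08  little-endian(f6 af) = 0xaff6
  op=0xaff6>>10=0x2b ⇒ bra (J)
  imm: (w>>0)&0x3ff=0x3f6 (s10→-10) → #-10
  target = base 0x2c42 + off 0x08 + 2 + imm -10 = 0x2c42

0x2c42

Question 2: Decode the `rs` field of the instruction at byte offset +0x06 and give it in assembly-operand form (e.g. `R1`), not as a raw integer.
R9

@+06  little-endian(24 c7) = 0xc724
  opcode bits[15:10]=0x31: plus/RR
  rd@[9:6]=0xc ⇒ R12
  rs@[5:2]=0x9 ⇒ R9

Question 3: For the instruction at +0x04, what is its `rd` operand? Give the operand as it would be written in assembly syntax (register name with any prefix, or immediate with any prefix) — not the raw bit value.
off 0x04: read f0 c7 as little → 0xc7f0
  opcode bits[15:10]=0x31: plus/RR
  [9:6] rd=15 = R15
  [5:2] rs=12 = R12

R15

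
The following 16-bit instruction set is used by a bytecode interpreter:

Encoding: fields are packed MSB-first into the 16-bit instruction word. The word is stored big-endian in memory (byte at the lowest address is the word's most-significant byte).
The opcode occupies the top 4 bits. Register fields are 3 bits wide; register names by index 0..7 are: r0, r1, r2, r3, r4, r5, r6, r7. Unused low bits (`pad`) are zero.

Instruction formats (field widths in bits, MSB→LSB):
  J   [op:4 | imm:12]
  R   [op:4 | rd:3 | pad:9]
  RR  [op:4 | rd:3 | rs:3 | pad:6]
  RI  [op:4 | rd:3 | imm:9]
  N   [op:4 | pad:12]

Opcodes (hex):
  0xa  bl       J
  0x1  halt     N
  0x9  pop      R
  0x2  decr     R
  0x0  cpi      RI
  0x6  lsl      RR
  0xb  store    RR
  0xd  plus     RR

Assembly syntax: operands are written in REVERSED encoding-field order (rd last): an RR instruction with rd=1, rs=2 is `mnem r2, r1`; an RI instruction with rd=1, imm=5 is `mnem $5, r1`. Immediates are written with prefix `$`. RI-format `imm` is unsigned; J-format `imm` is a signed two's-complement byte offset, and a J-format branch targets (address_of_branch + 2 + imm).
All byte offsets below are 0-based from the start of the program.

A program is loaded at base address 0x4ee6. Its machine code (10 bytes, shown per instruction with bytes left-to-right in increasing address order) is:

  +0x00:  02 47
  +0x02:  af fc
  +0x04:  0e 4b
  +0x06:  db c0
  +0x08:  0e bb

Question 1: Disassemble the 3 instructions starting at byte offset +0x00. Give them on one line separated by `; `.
cpi $71, r1; bl $-4; cpi $75, r7

+0x00: 02 47 ⇒ word 0x0247 (big)
  top 4b → 0x0 → cpi [RI]
  rd: (w>>9)&0x7=0x1 → r1
  imm: (w>>0)&0x1ff=0x47 → $71
+0x02: af fc ⇒ word 0xaffc (big)
  top 4b → 0xa → bl [J]
  imm: (w>>0)&0xfff=0xffc (s12→-4) → $-4
+0x04: 0e 4b ⇒ word 0x0e4b (big)
  top 4b → 0x0 → cpi [RI]
  rd: (w>>9)&0x7=0x7 → r7
  imm: (w>>0)&0x1ff=0x4b → $75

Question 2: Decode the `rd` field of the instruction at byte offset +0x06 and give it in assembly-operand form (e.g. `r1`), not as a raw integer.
r5

+0x06: db c0 ⇒ word 0xdbc0 (big)
  top 4b → 0xd → plus [RR]
  rd@[11:9]=0x5 ⇒ r5
  rs@[8:6]=0x7 ⇒ r7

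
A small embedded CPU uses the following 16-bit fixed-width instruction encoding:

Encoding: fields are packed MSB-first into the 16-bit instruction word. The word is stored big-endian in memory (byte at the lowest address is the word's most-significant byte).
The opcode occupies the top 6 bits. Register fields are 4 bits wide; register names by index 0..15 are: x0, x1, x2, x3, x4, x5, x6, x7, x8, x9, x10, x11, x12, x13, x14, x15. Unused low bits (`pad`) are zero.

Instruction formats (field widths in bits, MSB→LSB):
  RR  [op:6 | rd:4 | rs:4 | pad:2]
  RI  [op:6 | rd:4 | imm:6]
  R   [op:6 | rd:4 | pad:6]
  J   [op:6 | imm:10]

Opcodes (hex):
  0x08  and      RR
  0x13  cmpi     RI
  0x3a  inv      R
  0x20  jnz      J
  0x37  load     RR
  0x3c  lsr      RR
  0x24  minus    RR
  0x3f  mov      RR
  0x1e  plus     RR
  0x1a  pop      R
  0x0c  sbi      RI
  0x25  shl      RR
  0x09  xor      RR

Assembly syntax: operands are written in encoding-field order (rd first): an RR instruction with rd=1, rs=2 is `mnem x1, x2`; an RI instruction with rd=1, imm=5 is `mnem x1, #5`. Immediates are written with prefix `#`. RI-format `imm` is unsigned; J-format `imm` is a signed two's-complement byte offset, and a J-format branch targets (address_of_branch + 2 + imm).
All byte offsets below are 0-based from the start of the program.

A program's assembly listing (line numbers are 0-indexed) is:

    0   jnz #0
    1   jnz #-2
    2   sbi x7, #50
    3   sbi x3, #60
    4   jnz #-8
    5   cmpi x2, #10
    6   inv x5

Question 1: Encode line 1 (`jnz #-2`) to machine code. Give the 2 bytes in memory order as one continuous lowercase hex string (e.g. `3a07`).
83fe

1. jnz fields op=0x20:6|imm=-2:10 → word 83feh → 83 fe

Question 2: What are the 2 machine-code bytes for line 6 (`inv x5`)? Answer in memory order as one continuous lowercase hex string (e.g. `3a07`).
e940

6. inv fields op=0x3a:6|rd=5:4|pad=0:6 → word e940h → e9 40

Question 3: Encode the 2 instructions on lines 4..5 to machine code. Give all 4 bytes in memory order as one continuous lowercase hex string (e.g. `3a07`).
line 4 (jnz): pack op=0x20:6|imm=-8:10 = 0x83f8; big→ 83 f8
line 5 (cmpi): pack op=0x13:6|rd=2:4|imm=10:6 = 0x4c8a; big→ 4c 8a

83f84c8a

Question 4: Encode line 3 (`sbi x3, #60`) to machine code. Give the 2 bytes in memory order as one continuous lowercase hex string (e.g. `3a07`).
3. sbi fields op=0xc:6|rd=3:4|imm=60:6 → word 30fch → 30 fc

30fc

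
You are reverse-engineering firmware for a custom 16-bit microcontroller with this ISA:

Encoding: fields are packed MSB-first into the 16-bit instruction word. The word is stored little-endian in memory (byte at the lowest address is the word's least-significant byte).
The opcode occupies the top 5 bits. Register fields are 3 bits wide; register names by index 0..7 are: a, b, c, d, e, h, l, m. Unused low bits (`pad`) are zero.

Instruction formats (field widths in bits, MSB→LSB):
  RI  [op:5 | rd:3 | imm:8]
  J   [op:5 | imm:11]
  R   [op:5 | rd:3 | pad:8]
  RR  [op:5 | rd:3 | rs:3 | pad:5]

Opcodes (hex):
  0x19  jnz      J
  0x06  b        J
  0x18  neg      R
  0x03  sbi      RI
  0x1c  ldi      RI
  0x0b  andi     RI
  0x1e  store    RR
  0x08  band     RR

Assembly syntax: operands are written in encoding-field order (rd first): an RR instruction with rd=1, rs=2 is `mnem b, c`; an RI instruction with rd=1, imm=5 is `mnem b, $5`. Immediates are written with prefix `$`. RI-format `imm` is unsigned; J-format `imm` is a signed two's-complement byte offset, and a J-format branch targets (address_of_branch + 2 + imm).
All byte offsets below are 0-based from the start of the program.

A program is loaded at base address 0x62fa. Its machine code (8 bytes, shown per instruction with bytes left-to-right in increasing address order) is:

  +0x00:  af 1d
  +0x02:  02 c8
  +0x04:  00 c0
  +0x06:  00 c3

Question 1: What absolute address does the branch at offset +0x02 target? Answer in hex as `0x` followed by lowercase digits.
0x6300

+0x02: 02 c8 ⇒ word 0xc802 (little)
  opcode bits[15:11]=0x19: jnz/J
  imm: (w>>0)&0x7ff=0x2 → $2
  target = base 0x62fa + off 0x02 + 2 + imm 2 = 0x6300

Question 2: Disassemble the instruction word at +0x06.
[06] 00 c3 → 0xc300
  top 5b → 0x18 → neg [R]
  rd@[10:8]=0x3 ⇒ d

neg d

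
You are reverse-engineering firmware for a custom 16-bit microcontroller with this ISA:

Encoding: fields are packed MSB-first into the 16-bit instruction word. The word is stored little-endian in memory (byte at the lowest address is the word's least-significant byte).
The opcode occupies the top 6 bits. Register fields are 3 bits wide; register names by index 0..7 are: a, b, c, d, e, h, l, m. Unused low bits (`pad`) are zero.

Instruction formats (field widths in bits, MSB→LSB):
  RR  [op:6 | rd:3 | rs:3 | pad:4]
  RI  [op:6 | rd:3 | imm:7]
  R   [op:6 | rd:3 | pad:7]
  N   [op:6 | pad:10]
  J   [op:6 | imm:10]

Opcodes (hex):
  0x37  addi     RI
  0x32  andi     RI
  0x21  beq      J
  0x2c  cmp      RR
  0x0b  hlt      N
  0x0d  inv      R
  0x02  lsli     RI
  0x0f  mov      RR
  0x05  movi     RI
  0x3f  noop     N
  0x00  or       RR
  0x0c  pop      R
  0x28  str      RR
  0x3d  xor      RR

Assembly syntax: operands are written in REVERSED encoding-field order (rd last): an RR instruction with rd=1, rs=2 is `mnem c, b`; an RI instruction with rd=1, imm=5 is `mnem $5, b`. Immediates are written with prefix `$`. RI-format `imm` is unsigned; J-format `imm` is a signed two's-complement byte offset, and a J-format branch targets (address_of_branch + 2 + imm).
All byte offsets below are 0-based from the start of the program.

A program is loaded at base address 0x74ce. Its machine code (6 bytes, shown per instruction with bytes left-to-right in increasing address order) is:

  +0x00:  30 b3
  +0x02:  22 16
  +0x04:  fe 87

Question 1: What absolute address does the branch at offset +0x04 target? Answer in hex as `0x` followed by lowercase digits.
@+04  little-endian(fe 87) = 0x87fe
  top 6b → 0x21 → beq [J]
  imm: (w>>0)&0x3ff=0x3fe (s10→-2) → $-2
  target = base 0x74ce + off 0x04 + 2 + imm -2 = 0x74d2

0x74d2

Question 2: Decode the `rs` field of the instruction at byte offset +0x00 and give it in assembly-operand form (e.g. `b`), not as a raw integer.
d

+0x00: 30 b3 ⇒ word 0xb330 (little)
  top 6b → 0x2c → cmp [RR]
  rd: (w>>7)&0x7=0x6 → l
  rs: (w>>4)&0x7=0x3 → d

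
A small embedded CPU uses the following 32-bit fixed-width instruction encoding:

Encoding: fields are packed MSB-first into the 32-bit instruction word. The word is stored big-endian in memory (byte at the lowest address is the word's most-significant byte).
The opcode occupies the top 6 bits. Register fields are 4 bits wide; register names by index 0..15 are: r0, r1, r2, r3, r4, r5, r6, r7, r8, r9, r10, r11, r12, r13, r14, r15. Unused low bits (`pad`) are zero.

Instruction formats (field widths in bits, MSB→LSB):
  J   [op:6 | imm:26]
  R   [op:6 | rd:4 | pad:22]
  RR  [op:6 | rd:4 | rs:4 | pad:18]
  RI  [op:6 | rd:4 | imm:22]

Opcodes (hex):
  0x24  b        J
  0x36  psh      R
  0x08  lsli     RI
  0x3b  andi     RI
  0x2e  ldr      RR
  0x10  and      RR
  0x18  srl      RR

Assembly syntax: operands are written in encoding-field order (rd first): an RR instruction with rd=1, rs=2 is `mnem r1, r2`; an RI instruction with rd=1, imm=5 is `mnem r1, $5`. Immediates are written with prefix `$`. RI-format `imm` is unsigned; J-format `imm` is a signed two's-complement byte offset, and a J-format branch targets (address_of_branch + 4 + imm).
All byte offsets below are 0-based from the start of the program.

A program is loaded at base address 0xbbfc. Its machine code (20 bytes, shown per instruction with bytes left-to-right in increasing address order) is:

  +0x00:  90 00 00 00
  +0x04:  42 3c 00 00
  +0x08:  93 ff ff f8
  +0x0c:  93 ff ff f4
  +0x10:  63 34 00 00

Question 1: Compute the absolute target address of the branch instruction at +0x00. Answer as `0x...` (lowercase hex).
off 0x00: read 90 00 00 00 as big → 0x90000000
  op=0x90000000>>26=0x24 ⇒ b (J)
  imm: (w>>0)&0x3ffffff=0x0 → $0
  target = base 0xbbfc + off 0x00 + 4 + imm 0 = 0xbc00

0xbc00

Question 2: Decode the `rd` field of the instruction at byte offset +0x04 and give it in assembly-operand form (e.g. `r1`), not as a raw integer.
r8

+0x04: 42 3c 00 00 ⇒ word 0x423c0000 (big)
  top 6b → 0x10 → and [RR]
  rd@[25:22]=0x8 ⇒ r8
  rs@[21:18]=0xf ⇒ r15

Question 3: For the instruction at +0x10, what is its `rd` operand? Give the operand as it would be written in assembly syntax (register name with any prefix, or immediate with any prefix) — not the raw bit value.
r12

+0x10: 63 34 00 00 ⇒ word 0x63340000 (big)
  opcode bits[31:26]=0x18: srl/RR
  rd@[25:22]=0xc ⇒ r12
  rs@[21:18]=0xd ⇒ r13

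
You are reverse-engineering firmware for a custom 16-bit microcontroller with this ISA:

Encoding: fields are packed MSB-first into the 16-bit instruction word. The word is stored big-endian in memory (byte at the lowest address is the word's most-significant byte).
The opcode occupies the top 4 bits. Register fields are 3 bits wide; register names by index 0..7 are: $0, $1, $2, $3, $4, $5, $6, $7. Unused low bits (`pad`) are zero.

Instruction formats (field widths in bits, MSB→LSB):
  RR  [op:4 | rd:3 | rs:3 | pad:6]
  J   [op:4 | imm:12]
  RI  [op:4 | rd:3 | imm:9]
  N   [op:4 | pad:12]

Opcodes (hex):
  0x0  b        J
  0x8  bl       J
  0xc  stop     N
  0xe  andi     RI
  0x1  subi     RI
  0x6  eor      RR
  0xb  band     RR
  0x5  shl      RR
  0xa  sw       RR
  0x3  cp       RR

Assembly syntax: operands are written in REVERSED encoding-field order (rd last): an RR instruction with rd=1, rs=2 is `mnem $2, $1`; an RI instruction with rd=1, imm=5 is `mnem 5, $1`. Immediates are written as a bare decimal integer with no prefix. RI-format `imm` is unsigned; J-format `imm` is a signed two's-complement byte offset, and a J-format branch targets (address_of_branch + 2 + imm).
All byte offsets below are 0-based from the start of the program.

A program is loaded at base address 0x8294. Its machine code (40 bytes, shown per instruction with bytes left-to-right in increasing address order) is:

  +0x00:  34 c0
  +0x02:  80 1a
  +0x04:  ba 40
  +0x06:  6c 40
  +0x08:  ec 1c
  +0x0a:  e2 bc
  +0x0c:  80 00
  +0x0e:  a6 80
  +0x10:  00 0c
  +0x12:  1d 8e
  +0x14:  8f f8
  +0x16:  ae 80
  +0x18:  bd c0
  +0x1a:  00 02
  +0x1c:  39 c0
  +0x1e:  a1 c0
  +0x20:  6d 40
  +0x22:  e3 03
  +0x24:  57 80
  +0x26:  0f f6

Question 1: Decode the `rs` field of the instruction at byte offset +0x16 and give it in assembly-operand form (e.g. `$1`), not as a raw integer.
$2

+0x16: ae 80 ⇒ word 0xae80 (big)
  opcode bits[15:12]=0xa: sw/RR
  rd: (w>>9)&0x7=0x7 → $7
  rs: (w>>6)&0x7=0x2 → $2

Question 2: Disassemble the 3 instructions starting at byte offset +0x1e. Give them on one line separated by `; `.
sw $7, $0; eor $5, $6; andi 259, $1

[1e] a1 c0 → 0xa1c0
  op=0xa1c0>>12=0xa ⇒ sw (RR)
  rd: (w>>9)&0x7=0x0 → $0
  rs: (w>>6)&0x7=0x7 → $7
[20] 6d 40 → 0x6d40
  op=0x6d40>>12=0x6 ⇒ eor (RR)
  rd: (w>>9)&0x7=0x6 → $6
  rs: (w>>6)&0x7=0x5 → $5
[22] e3 03 → 0xe303
  op=0xe303>>12=0xe ⇒ andi (RI)
  rd: (w>>9)&0x7=0x1 → $1
  imm: (w>>0)&0x1ff=0x103 → 259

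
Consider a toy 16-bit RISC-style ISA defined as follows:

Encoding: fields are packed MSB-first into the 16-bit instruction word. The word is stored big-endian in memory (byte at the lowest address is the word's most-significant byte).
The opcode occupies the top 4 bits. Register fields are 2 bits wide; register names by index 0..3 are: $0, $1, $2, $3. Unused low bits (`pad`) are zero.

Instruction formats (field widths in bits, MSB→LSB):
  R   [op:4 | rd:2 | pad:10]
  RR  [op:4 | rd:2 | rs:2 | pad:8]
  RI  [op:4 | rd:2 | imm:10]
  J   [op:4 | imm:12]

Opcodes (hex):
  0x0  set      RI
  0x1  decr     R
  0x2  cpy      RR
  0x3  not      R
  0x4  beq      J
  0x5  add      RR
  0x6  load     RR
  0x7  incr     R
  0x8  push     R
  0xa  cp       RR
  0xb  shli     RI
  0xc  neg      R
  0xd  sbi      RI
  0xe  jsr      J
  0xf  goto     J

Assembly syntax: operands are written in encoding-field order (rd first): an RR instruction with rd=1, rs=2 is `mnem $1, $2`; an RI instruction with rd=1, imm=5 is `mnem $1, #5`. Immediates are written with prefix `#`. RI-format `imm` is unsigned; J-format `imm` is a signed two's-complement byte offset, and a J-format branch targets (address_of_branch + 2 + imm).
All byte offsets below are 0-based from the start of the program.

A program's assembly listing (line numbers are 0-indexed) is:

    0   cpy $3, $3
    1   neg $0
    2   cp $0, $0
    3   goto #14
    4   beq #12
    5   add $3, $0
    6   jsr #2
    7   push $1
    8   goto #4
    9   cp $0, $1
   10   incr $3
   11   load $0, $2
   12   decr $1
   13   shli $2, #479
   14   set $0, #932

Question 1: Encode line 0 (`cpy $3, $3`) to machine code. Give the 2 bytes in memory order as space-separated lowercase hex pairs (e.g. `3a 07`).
0. cpy fields op=0x2:4|rd=3:2|rs=3:2|pad=0:8 → word 2f00h → 2f 00

2f 00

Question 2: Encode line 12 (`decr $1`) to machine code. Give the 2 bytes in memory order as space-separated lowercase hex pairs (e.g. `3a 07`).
14 00

line 12 (decr): pack op=0x1:4|rd=1:2|pad=0:10 = 0x1400; big→ 14 00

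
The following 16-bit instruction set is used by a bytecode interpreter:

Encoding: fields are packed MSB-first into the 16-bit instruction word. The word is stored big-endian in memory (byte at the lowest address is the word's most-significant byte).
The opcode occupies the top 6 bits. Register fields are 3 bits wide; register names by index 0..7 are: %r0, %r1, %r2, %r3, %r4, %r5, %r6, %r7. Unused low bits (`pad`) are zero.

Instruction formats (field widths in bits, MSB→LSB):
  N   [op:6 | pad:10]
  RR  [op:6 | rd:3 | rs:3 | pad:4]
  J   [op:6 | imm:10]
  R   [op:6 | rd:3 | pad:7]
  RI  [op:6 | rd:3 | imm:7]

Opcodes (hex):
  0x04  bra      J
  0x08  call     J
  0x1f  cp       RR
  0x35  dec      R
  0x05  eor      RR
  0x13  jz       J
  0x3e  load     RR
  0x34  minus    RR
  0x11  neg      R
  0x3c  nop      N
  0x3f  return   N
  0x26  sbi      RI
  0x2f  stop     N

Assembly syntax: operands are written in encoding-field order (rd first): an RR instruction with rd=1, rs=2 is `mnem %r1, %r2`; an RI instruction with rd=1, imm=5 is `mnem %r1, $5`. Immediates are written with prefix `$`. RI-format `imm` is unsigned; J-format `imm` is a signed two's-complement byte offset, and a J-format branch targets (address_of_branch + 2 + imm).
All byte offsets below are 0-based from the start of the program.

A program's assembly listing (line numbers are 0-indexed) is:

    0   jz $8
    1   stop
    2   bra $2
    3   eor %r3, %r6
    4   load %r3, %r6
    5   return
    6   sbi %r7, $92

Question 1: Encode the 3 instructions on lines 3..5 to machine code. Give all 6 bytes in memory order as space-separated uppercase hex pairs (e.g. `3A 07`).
3. eor fields op=0x5:6|rd=3:3|rs=6:3|pad=0:4 → word 15e0h → 15 e0
4. load fields op=0x3e:6|rd=3:3|rs=6:3|pad=0:4 → word f9e0h → f9 e0
5. return fields op=0x3f:6|pad=0:10 → word fc00h → fc 00

15 E0 F9 E0 FC 00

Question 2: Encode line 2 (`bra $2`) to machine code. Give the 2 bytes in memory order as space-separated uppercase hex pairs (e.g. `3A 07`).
10 02

L2: bra op=0x4:6|imm=2:10 ⇒ 0x1002 ⇒ big 10 02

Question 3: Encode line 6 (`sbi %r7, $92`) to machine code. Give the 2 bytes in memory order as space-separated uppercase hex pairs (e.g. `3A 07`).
9B DC

L6: sbi op=0x26:6|rd=7:3|imm=92:7 ⇒ 0x9bdc ⇒ big 9b dc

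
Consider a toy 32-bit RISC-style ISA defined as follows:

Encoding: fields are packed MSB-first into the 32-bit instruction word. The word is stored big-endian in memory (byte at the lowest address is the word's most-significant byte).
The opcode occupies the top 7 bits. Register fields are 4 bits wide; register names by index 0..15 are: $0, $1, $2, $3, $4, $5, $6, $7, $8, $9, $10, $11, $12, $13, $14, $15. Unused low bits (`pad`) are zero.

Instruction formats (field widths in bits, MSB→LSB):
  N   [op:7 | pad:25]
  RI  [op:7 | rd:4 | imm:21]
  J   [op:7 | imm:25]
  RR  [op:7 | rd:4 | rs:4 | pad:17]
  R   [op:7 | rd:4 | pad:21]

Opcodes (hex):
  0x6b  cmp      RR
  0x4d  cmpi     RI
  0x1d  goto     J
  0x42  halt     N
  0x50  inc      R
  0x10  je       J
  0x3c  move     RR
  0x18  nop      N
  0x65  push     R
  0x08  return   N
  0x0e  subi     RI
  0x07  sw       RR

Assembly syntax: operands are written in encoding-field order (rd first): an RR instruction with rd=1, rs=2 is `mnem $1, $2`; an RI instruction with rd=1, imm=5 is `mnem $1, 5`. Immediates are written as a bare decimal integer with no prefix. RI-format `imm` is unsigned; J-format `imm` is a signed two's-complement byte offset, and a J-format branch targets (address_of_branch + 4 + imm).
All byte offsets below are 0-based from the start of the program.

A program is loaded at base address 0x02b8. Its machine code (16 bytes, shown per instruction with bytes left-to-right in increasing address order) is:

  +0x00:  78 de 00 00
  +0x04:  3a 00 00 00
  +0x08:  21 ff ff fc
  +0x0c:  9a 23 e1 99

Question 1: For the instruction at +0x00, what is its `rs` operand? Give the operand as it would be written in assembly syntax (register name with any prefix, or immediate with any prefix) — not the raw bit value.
$15

+0x00: 78 de 00 00 ⇒ word 0x78de0000 (big)
  top 7b → 0x3c → move [RR]
  rd: (w>>21)&0xf=0x6 → $6
  rs: (w>>17)&0xf=0xf → $15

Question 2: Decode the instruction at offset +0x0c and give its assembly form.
cmpi $1, 254361

@+0c  big-endian(9a 23 e1 99) = 0x9a23e199
  top 7b → 0x4d → cmpi [RI]
  [24:21] rd=1 = $1
  [20:0] imm=254361 = 254361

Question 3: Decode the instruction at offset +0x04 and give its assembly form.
goto 0

[04] 3a 00 00 00 → 0x3a000000
  opcode bits[31:25]=0x1d: goto/J
  [24:0] imm=0 = 0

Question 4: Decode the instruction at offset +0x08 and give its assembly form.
je -4

[08] 21 ff ff fc → 0x21fffffc
  op=0x21fffffc>>25=0x10 ⇒ je (J)
  [24:0] imm=33554428 (s25→-4) = -4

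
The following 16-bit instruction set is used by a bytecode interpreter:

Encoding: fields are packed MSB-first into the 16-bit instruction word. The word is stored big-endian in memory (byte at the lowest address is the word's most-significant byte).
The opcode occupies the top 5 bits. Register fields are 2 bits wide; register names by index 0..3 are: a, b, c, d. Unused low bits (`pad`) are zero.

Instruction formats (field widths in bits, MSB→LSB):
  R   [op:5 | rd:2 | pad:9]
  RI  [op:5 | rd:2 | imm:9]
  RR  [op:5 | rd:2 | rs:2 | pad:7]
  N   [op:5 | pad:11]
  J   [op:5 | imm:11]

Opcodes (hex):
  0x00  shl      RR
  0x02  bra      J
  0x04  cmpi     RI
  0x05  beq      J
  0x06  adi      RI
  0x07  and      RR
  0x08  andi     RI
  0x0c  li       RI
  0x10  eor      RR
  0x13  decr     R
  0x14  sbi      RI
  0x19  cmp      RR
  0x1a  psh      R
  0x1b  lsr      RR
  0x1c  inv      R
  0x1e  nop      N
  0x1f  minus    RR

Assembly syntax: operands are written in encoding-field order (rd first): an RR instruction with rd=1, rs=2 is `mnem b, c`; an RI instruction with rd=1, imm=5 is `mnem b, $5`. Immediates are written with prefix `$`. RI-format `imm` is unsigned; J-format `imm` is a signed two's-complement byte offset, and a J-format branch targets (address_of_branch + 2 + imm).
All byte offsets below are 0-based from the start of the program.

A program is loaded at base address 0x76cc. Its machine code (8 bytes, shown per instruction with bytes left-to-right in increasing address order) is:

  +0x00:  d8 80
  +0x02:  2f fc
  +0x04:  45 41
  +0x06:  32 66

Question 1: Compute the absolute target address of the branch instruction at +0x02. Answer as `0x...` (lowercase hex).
[02] 2f fc → 0x2ffc
  top 5b → 0x5 → beq [J]
  imm@[10:0]=0x7fc (s11→-4) ⇒ $-4
  target = base 0x76cc + off 0x02 + 2 + imm -4 = 0x76cc

0x76cc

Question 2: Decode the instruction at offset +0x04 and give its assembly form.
@+04  big-endian(45 41) = 0x4541
  opcode bits[15:11]=0x8: andi/RI
  rd@[10:9]=0x2 ⇒ c
  imm@[8:0]=0x141 ⇒ $321

andi c, $321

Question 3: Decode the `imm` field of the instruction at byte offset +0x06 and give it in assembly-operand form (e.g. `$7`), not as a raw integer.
$102

+0x06: 32 66 ⇒ word 0x3266 (big)
  top 5b → 0x6 → adi [RI]
  rd@[10:9]=0x1 ⇒ b
  imm@[8:0]=0x66 ⇒ $102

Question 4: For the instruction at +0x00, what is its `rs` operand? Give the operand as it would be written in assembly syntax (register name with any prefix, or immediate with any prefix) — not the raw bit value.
b

+0x00: d8 80 ⇒ word 0xd880 (big)
  opcode bits[15:11]=0x1b: lsr/RR
  rd@[10:9]=0x0 ⇒ a
  rs@[8:7]=0x1 ⇒ b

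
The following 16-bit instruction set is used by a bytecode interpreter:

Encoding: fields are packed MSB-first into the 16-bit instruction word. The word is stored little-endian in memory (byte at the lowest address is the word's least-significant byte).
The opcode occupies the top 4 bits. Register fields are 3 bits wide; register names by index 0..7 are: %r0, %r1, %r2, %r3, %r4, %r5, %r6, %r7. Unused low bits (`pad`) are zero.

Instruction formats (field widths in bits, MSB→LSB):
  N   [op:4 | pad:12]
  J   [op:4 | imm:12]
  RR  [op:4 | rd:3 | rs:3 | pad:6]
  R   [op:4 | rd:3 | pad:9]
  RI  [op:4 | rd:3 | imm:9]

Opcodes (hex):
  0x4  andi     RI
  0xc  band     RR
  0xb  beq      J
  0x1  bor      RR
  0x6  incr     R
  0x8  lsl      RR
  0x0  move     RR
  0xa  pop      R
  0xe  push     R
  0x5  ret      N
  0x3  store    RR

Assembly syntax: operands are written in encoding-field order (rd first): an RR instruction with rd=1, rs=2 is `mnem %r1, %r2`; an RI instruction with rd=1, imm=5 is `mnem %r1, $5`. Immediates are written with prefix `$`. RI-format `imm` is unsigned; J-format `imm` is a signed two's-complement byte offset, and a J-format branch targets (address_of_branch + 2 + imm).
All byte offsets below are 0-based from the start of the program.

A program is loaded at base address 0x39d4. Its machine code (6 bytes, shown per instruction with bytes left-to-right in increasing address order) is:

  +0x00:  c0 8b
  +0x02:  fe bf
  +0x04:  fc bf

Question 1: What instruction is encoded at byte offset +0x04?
+0x04: fc bf ⇒ word 0xbffc (little)
  top 4b → 0xb → beq [J]
  imm@[11:0]=0xffc (s12→-4) ⇒ $-4

beq $-4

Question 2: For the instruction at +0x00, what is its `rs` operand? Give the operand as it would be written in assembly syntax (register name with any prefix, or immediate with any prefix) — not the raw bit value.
%r7

+0x00: c0 8b ⇒ word 0x8bc0 (little)
  opcode bits[15:12]=0x8: lsl/RR
  [11:9] rd=5 = %r5
  [8:6] rs=7 = %r7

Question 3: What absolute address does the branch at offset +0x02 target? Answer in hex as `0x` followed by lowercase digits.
off 0x02: read fe bf as little → 0xbffe
  opcode bits[15:12]=0xb: beq/J
  imm@[11:0]=0xffe (s12→-2) ⇒ $-2
  target = base 0x39d4 + off 0x02 + 2 + imm -2 = 0x39d6

0x39d6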